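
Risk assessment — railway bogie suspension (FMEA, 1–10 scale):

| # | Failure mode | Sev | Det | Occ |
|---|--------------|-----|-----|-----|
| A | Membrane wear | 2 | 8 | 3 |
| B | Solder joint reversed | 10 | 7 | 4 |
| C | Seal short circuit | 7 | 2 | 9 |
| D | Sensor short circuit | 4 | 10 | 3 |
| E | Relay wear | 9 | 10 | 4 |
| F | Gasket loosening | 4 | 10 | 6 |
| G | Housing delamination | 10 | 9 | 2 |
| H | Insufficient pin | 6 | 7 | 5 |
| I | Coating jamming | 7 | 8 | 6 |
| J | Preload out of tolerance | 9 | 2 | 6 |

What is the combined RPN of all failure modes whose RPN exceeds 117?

1852

RPN = Severity × Occurrence × Detection:
  A: 2 × 3 × 8 = 48
  B: 10 × 4 × 7 = 280
  C: 7 × 9 × 2 = 126
  D: 4 × 3 × 10 = 120
  E: 9 × 4 × 10 = 360
  F: 4 × 6 × 10 = 240
  G: 10 × 2 × 9 = 180
  H: 6 × 5 × 7 = 210
  I: 7 × 6 × 8 = 336
  J: 9 × 6 × 2 = 108
RPN > 117: B (280), C (126), D (120), E (360), F (240), G (180), H (210), I (336).
Sum: 280 + 126 + 120 + 360 + 240 + 180 + 210 + 336 = 1852.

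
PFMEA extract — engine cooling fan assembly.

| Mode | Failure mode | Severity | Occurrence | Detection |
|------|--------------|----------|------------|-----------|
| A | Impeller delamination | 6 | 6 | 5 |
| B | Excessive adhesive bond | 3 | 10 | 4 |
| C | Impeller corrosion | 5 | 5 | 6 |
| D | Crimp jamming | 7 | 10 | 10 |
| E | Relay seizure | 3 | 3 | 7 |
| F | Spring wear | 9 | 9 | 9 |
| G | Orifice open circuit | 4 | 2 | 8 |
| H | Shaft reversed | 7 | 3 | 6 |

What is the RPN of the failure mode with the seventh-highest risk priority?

RPN = Severity × Occurrence × Detection:
  A: 6 × 6 × 5 = 180
  B: 3 × 10 × 4 = 120
  C: 5 × 5 × 6 = 150
  D: 7 × 10 × 10 = 700
  E: 3 × 3 × 7 = 63
  F: 9 × 9 × 9 = 729
  G: 4 × 2 × 8 = 64
  H: 7 × 3 × 6 = 126
Sorted descending: 729, 700, 180, 150, 126, 120, 64, 63.
The seventh-highest RPN is 64 (G).

64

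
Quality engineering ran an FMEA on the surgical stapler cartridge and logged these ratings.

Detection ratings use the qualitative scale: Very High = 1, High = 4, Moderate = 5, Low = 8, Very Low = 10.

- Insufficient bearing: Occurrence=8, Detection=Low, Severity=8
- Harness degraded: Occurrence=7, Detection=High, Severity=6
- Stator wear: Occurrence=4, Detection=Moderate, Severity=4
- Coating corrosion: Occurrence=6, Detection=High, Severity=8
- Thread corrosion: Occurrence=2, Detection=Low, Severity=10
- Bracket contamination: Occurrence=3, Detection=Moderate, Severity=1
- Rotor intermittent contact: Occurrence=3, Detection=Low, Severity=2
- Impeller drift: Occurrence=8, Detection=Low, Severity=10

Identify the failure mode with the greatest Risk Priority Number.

RPN = Severity × Occurrence × Detection:
  Insufficient bearing: 8 × 8 × 8 = 512
  Harness degraded: 6 × 7 × 4 = 168
  Stator wear: 4 × 4 × 5 = 80
  Coating corrosion: 8 × 6 × 4 = 192
  Thread corrosion: 10 × 2 × 8 = 160
  Bracket contamination: 1 × 3 × 5 = 15
  Rotor intermittent contact: 2 × 3 × 8 = 48
  Impeller drift: 10 × 8 × 8 = 640
Highest RPN is 640 → Impeller drift.

Impeller drift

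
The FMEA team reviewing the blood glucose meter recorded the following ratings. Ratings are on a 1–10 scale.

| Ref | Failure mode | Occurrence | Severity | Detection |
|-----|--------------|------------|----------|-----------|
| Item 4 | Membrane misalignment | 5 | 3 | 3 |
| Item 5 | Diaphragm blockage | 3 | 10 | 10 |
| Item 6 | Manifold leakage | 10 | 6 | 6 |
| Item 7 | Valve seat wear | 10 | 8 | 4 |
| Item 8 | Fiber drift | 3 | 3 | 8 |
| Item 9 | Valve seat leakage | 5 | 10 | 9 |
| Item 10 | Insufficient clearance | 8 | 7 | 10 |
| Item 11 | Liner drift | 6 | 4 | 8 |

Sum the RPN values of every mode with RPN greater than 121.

RPN = Severity × Occurrence × Detection:
  Item 4: 3 × 5 × 3 = 45
  Item 5: 10 × 3 × 10 = 300
  Item 6: 6 × 10 × 6 = 360
  Item 7: 8 × 10 × 4 = 320
  Item 8: 3 × 3 × 8 = 72
  Item 9: 10 × 5 × 9 = 450
  Item 10: 7 × 8 × 10 = 560
  Item 11: 4 × 6 × 8 = 192
RPN > 121: Item 5 (300), Item 6 (360), Item 7 (320), Item 9 (450), Item 10 (560), Item 11 (192).
Sum: 300 + 360 + 320 + 450 + 560 + 192 = 2182.

2182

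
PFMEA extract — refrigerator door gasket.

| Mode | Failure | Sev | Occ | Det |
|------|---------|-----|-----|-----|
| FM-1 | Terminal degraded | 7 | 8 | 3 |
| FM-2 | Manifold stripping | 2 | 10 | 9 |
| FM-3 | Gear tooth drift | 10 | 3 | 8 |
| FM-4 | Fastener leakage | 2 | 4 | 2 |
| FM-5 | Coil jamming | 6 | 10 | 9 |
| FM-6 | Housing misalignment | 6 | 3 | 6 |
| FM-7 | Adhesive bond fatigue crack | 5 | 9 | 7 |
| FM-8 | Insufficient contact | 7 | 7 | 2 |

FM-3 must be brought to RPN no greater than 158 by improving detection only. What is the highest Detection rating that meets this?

5

FM-3: S=10, O=3, D=8 → current RPN = 240.
Fixed product = 30. Need 30 × D ≤ 158, so D ≤ 158/30 = 5.27.
Maximum integer Detection rating = 5 (gives RPN 150; D=6 would give 180 > 158).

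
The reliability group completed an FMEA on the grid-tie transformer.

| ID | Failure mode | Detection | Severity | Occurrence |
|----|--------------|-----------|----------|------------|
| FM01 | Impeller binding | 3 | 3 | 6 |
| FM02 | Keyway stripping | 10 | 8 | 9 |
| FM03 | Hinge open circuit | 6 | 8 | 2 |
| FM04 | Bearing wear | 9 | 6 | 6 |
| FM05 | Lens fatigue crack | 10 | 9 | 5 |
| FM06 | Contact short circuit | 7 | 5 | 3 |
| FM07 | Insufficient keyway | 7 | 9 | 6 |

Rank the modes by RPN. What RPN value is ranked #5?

RPN = Severity × Occurrence × Detection:
  FM01: 3 × 6 × 3 = 54
  FM02: 8 × 9 × 10 = 720
  FM03: 8 × 2 × 6 = 96
  FM04: 6 × 6 × 9 = 324
  FM05: 9 × 5 × 10 = 450
  FM06: 5 × 3 × 7 = 105
  FM07: 9 × 6 × 7 = 378
Sorted descending: 720, 450, 378, 324, 105, 96, 54.
The fifth-highest RPN is 105 (FM06).

105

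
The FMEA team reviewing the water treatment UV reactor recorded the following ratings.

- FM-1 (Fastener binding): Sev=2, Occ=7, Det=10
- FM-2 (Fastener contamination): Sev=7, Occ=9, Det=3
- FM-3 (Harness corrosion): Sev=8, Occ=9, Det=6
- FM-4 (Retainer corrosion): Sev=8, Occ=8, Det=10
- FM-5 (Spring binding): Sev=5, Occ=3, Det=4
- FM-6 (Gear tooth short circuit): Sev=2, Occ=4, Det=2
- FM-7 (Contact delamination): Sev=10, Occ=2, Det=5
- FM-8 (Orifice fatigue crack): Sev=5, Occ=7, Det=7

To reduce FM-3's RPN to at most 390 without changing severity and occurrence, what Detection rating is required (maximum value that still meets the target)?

5

FM-3: S=8, O=9, D=6 → current RPN = 432.
Fixed product = 72. Need 72 × D ≤ 390, so D ≤ 390/72 = 5.42.
Maximum integer Detection rating = 5 (gives RPN 360; D=6 would give 432 > 390).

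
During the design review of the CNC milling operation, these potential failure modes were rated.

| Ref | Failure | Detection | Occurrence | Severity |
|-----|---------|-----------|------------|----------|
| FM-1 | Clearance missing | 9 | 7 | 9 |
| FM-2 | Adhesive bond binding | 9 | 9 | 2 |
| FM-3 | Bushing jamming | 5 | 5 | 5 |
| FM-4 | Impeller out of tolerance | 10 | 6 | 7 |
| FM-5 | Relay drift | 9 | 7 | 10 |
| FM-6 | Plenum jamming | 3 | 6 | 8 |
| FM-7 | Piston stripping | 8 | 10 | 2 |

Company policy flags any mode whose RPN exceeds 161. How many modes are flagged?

4

RPN = Severity × Occurrence × Detection:
  FM-1: 9 × 7 × 9 = 567
  FM-2: 2 × 9 × 9 = 162
  FM-3: 5 × 5 × 5 = 125
  FM-4: 7 × 6 × 10 = 420
  FM-5: 10 × 7 × 9 = 630
  FM-6: 8 × 6 × 3 = 144
  FM-7: 2 × 10 × 8 = 160
Modes with RPN > 161: FM-1 (567), FM-2 (162), FM-4 (420), FM-5 (630) → 4.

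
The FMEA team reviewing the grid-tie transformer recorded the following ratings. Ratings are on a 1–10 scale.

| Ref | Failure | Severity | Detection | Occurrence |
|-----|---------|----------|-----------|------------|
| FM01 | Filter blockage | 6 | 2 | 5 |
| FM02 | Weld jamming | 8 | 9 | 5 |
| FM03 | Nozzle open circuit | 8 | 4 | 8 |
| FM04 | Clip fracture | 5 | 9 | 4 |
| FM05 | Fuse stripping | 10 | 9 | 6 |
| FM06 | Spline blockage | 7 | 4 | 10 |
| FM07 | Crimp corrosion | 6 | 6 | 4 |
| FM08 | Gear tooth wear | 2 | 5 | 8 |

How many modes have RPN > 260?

RPN = Severity × Occurrence × Detection:
  FM01: 6 × 5 × 2 = 60
  FM02: 8 × 5 × 9 = 360
  FM03: 8 × 8 × 4 = 256
  FM04: 5 × 4 × 9 = 180
  FM05: 10 × 6 × 9 = 540
  FM06: 7 × 10 × 4 = 280
  FM07: 6 × 4 × 6 = 144
  FM08: 2 × 8 × 5 = 80
Modes with RPN > 260: FM02 (360), FM05 (540), FM06 (280) → 3.

3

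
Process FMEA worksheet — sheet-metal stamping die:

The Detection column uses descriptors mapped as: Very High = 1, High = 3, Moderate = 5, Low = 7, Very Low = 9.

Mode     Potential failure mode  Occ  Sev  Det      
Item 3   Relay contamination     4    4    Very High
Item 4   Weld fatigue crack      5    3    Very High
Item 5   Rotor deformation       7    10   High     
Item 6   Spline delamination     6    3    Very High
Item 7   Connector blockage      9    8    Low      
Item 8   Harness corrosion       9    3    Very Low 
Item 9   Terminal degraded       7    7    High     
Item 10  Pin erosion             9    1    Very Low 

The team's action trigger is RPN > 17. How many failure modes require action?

6

RPN = Severity × Occurrence × Detection:
  Item 3: 4 × 4 × 1 = 16
  Item 4: 3 × 5 × 1 = 15
  Item 5: 10 × 7 × 3 = 210
  Item 6: 3 × 6 × 1 = 18
  Item 7: 8 × 9 × 7 = 504
  Item 8: 3 × 9 × 9 = 243
  Item 9: 7 × 7 × 3 = 147
  Item 10: 1 × 9 × 9 = 81
Modes with RPN > 17: Item 5 (210), Item 6 (18), Item 7 (504), Item 8 (243), Item 9 (147), Item 10 (81) → 6.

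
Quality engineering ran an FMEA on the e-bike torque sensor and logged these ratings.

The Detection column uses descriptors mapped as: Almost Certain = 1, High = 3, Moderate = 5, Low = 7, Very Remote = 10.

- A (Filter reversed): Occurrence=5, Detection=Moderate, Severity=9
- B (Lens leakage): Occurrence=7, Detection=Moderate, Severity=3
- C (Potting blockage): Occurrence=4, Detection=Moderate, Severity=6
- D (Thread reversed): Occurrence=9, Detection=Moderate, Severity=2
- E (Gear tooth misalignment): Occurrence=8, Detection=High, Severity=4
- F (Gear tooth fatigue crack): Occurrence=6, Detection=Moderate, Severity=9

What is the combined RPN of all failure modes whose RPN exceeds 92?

RPN = Severity × Occurrence × Detection:
  A: 9 × 5 × 5 = 225
  B: 3 × 7 × 5 = 105
  C: 6 × 4 × 5 = 120
  D: 2 × 9 × 5 = 90
  E: 4 × 8 × 3 = 96
  F: 9 × 6 × 5 = 270
RPN > 92: A (225), B (105), C (120), E (96), F (270).
Sum: 225 + 105 + 120 + 96 + 270 = 816.

816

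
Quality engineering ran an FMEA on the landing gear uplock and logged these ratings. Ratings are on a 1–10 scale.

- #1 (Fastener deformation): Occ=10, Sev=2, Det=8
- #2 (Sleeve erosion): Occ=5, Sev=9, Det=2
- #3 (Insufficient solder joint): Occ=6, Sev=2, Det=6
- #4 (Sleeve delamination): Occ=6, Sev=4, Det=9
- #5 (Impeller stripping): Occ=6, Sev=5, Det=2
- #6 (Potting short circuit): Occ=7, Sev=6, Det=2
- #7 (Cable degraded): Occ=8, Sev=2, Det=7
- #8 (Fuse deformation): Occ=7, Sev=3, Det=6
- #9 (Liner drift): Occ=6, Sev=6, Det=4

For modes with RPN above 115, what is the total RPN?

646

RPN = Severity × Occurrence × Detection:
  #1: 2 × 10 × 8 = 160
  #2: 9 × 5 × 2 = 90
  #3: 2 × 6 × 6 = 72
  #4: 4 × 6 × 9 = 216
  #5: 5 × 6 × 2 = 60
  #6: 6 × 7 × 2 = 84
  #7: 2 × 8 × 7 = 112
  #8: 3 × 7 × 6 = 126
  #9: 6 × 6 × 4 = 144
RPN > 115: #1 (160), #4 (216), #8 (126), #9 (144).
Sum: 160 + 216 + 126 + 144 = 646.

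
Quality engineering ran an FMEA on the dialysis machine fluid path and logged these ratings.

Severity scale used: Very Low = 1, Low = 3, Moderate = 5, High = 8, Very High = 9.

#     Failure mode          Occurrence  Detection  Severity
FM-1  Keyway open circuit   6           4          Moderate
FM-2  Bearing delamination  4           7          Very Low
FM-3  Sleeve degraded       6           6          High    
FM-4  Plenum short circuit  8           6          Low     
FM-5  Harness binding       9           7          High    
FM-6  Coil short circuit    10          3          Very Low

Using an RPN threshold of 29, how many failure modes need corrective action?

RPN = Severity × Occurrence × Detection:
  FM-1: 5 × 6 × 4 = 120
  FM-2: 1 × 4 × 7 = 28
  FM-3: 8 × 6 × 6 = 288
  FM-4: 3 × 8 × 6 = 144
  FM-5: 8 × 9 × 7 = 504
  FM-6: 1 × 10 × 3 = 30
Modes with RPN ≥ 29: FM-1 (120), FM-3 (288), FM-4 (144), FM-5 (504), FM-6 (30) → 5.

5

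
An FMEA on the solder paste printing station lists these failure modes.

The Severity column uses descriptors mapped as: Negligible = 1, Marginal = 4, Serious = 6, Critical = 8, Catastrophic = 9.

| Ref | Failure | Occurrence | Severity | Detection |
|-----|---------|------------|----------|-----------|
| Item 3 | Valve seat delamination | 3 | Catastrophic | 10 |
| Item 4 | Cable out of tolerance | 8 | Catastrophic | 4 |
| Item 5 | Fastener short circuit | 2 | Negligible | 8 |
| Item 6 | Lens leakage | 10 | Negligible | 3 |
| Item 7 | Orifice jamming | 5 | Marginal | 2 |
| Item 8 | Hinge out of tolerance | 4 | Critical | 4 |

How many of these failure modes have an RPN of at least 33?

RPN = Severity × Occurrence × Detection:
  Item 3: 9 × 3 × 10 = 270
  Item 4: 9 × 8 × 4 = 288
  Item 5: 1 × 2 × 8 = 16
  Item 6: 1 × 10 × 3 = 30
  Item 7: 4 × 5 × 2 = 40
  Item 8: 8 × 4 × 4 = 128
Modes with RPN ≥ 33: Item 3 (270), Item 4 (288), Item 7 (40), Item 8 (128) → 4.

4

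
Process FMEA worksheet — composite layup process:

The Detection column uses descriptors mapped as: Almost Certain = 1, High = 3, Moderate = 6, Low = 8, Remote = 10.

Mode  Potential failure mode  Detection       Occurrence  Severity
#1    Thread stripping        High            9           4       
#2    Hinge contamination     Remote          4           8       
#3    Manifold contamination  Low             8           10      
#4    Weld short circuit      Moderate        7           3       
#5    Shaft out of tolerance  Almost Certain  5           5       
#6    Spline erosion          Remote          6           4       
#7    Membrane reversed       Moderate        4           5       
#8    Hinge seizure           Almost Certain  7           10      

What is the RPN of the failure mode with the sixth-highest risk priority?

108

RPN = Severity × Occurrence × Detection:
  #1: 4 × 9 × 3 = 108
  #2: 8 × 4 × 10 = 320
  #3: 10 × 8 × 8 = 640
  #4: 3 × 7 × 6 = 126
  #5: 5 × 5 × 1 = 25
  #6: 4 × 6 × 10 = 240
  #7: 5 × 4 × 6 = 120
  #8: 10 × 7 × 1 = 70
Sorted descending: 640, 320, 240, 126, 120, 108, 70, 25.
The sixth-highest RPN is 108 (#1).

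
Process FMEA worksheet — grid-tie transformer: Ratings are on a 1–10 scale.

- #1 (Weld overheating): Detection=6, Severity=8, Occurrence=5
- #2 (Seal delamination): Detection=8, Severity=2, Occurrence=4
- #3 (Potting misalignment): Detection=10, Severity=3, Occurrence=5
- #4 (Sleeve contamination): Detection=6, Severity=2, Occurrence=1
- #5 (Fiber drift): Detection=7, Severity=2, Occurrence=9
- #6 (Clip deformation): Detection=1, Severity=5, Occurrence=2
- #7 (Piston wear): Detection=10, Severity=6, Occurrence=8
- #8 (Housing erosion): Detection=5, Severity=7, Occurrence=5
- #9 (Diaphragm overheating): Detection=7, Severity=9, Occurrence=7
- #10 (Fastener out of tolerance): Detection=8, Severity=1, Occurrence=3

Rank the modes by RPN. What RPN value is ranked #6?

126

RPN = Severity × Occurrence × Detection:
  #1: 8 × 5 × 6 = 240
  #2: 2 × 4 × 8 = 64
  #3: 3 × 5 × 10 = 150
  #4: 2 × 1 × 6 = 12
  #5: 2 × 9 × 7 = 126
  #6: 5 × 2 × 1 = 10
  #7: 6 × 8 × 10 = 480
  #8: 7 × 5 × 5 = 175
  #9: 9 × 7 × 7 = 441
  #10: 1 × 3 × 8 = 24
Sorted descending: 480, 441, 240, 175, 150, 126, 64, 24, 12, 10.
The sixth-highest RPN is 126 (#5).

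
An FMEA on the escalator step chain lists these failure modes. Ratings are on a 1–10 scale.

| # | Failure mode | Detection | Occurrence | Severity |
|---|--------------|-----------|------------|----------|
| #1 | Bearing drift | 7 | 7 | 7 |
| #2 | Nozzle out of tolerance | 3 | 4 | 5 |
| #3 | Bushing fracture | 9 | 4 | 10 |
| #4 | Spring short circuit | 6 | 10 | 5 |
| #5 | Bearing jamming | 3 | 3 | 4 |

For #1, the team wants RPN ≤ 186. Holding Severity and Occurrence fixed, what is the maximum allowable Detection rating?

#1: S=7, O=7, D=7 → current RPN = 343.
Fixed product = 49. Need 49 × D ≤ 186, so D ≤ 186/49 = 3.80.
Maximum integer Detection rating = 3 (gives RPN 147; D=4 would give 196 > 186).

3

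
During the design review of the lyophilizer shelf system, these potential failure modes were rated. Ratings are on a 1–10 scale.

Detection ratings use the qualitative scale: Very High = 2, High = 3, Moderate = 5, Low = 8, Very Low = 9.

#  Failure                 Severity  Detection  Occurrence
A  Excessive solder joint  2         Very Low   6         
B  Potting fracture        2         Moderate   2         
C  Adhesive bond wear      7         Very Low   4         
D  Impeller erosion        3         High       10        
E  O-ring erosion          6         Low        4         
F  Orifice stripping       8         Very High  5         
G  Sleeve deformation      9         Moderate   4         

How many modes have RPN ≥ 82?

5

RPN = Severity × Occurrence × Detection:
  A: 2 × 6 × 9 = 108
  B: 2 × 2 × 5 = 20
  C: 7 × 4 × 9 = 252
  D: 3 × 10 × 3 = 90
  E: 6 × 4 × 8 = 192
  F: 8 × 5 × 2 = 80
  G: 9 × 4 × 5 = 180
Modes with RPN ≥ 82: A (108), C (252), D (90), E (192), G (180) → 5.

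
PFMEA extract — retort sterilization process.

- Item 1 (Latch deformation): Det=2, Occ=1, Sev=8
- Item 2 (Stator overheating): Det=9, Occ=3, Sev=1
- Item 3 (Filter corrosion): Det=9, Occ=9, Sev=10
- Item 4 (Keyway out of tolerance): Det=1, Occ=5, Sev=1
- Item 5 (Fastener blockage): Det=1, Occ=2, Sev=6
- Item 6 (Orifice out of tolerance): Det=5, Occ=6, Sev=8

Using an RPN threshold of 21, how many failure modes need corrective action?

3

RPN = Severity × Occurrence × Detection:
  Item 1: 8 × 1 × 2 = 16
  Item 2: 1 × 3 × 9 = 27
  Item 3: 10 × 9 × 9 = 810
  Item 4: 1 × 5 × 1 = 5
  Item 5: 6 × 2 × 1 = 12
  Item 6: 8 × 6 × 5 = 240
Modes with RPN ≥ 21: Item 2 (27), Item 3 (810), Item 6 (240) → 3.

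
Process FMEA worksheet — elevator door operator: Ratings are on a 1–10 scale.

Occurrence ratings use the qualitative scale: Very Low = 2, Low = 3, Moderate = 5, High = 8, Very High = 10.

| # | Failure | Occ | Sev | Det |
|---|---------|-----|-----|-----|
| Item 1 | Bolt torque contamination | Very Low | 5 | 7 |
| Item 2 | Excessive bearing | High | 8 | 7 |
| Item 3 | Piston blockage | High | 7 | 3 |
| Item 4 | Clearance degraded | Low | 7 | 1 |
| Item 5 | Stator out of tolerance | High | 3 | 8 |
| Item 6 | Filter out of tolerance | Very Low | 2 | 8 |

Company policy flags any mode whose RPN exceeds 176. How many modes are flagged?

2

RPN = Severity × Occurrence × Detection:
  Item 1: 5 × 2 × 7 = 70
  Item 2: 8 × 8 × 7 = 448
  Item 3: 7 × 8 × 3 = 168
  Item 4: 7 × 3 × 1 = 21
  Item 5: 3 × 8 × 8 = 192
  Item 6: 2 × 2 × 8 = 32
Modes with RPN > 176: Item 2 (448), Item 5 (192) → 2.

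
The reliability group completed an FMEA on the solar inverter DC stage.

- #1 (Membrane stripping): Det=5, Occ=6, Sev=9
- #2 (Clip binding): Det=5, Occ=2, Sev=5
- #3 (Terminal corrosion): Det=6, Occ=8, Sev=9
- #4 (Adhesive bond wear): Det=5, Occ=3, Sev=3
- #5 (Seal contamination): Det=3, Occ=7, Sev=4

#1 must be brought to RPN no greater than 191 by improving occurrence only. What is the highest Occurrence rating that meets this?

#1: S=9, O=6, D=5 → current RPN = 270.
Fixed product = 45. Need 45 × O ≤ 191, so O ≤ 191/45 = 4.24.
Maximum integer Occurrence rating = 4 (gives RPN 180; O=5 would give 225 > 191).

4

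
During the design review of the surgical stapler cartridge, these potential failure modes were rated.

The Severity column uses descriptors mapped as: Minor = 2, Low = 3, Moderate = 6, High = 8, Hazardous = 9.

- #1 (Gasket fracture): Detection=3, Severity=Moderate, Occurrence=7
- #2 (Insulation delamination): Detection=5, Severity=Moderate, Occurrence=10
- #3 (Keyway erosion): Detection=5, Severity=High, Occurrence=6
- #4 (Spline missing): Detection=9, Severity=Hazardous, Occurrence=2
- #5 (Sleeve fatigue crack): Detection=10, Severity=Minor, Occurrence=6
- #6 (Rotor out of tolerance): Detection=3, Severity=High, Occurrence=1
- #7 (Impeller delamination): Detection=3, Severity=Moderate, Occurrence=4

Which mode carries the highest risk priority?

RPN = Severity × Occurrence × Detection:
  #1: 6 × 7 × 3 = 126
  #2: 6 × 10 × 5 = 300
  #3: 8 × 6 × 5 = 240
  #4: 9 × 2 × 9 = 162
  #5: 2 × 6 × 10 = 120
  #6: 8 × 1 × 3 = 24
  #7: 6 × 4 × 3 = 72
Highest RPN is 300 → #2.

#2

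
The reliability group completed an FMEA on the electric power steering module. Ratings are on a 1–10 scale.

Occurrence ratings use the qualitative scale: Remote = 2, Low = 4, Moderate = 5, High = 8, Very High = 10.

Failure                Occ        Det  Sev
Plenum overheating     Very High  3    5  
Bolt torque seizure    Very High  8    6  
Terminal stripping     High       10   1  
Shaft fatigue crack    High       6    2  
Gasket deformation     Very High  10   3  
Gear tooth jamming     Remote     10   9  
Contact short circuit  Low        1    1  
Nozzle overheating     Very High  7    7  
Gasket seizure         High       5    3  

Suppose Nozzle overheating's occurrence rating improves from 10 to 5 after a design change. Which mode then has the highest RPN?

RPN = Severity × Occurrence × Detection:
  Plenum overheating: 5 × 10 × 3 = 150
  Bolt torque seizure: 6 × 10 × 8 = 480
  Terminal stripping: 1 × 8 × 10 = 80
  Shaft fatigue crack: 2 × 8 × 6 = 96
  Gasket deformation: 3 × 10 × 10 = 300
  Gear tooth jamming: 9 × 2 × 10 = 180
  Contact short circuit: 1 × 4 × 1 = 4
  Nozzle overheating: 7 × 10 × 7 = 490
  Gasket seizure: 3 × 8 × 5 = 120
After action: Nozzle overheating → 7 × 5 × 7 = 245.
Revised RPNs: Bolt torque seizure=480, Gasket deformation=300, Nozzle overheating=245, Gear tooth jamming=180, Plenum overheating=150, Gasket seizure=120, Shaft fatigue crack=96, Terminal stripping=80, Contact short circuit=4.
Highest is now Bolt torque seizure (480).

Bolt torque seizure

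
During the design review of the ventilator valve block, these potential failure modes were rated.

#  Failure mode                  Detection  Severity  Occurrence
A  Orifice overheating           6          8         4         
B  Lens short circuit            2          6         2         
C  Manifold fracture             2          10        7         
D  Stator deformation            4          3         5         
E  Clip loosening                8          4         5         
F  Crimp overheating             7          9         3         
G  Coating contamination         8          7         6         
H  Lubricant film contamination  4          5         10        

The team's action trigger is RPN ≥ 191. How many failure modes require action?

3

RPN = Severity × Occurrence × Detection:
  A: 8 × 4 × 6 = 192
  B: 6 × 2 × 2 = 24
  C: 10 × 7 × 2 = 140
  D: 3 × 5 × 4 = 60
  E: 4 × 5 × 8 = 160
  F: 9 × 3 × 7 = 189
  G: 7 × 6 × 8 = 336
  H: 5 × 10 × 4 = 200
Modes with RPN ≥ 191: A (192), G (336), H (200) → 3.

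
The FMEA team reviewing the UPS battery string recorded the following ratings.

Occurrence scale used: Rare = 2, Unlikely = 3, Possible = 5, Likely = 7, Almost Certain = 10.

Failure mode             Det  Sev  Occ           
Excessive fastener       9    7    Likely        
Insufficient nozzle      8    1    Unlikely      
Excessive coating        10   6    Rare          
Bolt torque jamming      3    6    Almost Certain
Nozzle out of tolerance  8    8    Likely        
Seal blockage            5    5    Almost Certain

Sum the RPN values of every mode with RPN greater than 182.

RPN = Severity × Occurrence × Detection:
  Excessive fastener: 7 × 7 × 9 = 441
  Insufficient nozzle: 1 × 3 × 8 = 24
  Excessive coating: 6 × 2 × 10 = 120
  Bolt torque jamming: 6 × 10 × 3 = 180
  Nozzle out of tolerance: 8 × 7 × 8 = 448
  Seal blockage: 5 × 10 × 5 = 250
RPN > 182: Excessive fastener (441), Nozzle out of tolerance (448), Seal blockage (250).
Sum: 441 + 448 + 250 = 1139.

1139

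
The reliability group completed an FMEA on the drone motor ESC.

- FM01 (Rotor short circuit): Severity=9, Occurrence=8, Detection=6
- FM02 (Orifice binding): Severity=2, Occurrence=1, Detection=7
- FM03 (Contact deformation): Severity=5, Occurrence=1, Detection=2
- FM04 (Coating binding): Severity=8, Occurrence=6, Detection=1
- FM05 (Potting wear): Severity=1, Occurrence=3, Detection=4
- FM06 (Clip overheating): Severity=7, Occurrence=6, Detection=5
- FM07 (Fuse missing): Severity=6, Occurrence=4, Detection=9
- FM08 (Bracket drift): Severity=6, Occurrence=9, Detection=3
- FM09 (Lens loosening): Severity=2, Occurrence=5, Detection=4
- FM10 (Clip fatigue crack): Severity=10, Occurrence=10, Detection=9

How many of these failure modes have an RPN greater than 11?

9

RPN = Severity × Occurrence × Detection:
  FM01: 9 × 8 × 6 = 432
  FM02: 2 × 1 × 7 = 14
  FM03: 5 × 1 × 2 = 10
  FM04: 8 × 6 × 1 = 48
  FM05: 1 × 3 × 4 = 12
  FM06: 7 × 6 × 5 = 210
  FM07: 6 × 4 × 9 = 216
  FM08: 6 × 9 × 3 = 162
  FM09: 2 × 5 × 4 = 40
  FM10: 10 × 10 × 9 = 900
Modes with RPN > 11: FM01 (432), FM02 (14), FM04 (48), FM05 (12), FM06 (210), FM07 (216), FM08 (162), FM09 (40), FM10 (900) → 9.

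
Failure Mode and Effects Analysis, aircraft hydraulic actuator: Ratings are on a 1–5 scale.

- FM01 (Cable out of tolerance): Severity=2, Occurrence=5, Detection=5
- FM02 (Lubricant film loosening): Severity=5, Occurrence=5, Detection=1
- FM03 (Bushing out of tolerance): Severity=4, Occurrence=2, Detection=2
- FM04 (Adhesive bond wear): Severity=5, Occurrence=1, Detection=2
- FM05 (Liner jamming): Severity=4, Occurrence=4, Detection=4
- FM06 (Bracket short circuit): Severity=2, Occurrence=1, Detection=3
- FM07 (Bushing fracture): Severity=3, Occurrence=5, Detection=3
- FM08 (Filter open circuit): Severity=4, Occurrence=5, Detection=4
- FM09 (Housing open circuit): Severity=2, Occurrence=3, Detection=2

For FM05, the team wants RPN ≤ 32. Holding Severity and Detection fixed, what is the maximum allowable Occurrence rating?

FM05: S=4, O=4, D=4 → current RPN = 64.
Fixed product = 16. Need 16 × O ≤ 32, so O ≤ 32/16 = 2.00.
Maximum integer Occurrence rating = 2 (gives RPN 32; O=3 would give 48 > 32).

2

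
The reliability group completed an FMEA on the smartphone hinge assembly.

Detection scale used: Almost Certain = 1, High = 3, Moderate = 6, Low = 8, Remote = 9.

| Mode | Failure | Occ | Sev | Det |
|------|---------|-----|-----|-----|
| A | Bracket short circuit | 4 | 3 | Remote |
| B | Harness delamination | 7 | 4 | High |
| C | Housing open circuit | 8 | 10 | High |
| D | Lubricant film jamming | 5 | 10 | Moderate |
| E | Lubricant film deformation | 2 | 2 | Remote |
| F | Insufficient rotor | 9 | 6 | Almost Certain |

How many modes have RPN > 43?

5

RPN = Severity × Occurrence × Detection:
  A: 3 × 4 × 9 = 108
  B: 4 × 7 × 3 = 84
  C: 10 × 8 × 3 = 240
  D: 10 × 5 × 6 = 300
  E: 2 × 2 × 9 = 36
  F: 6 × 9 × 1 = 54
Modes with RPN > 43: A (108), B (84), C (240), D (300), F (54) → 5.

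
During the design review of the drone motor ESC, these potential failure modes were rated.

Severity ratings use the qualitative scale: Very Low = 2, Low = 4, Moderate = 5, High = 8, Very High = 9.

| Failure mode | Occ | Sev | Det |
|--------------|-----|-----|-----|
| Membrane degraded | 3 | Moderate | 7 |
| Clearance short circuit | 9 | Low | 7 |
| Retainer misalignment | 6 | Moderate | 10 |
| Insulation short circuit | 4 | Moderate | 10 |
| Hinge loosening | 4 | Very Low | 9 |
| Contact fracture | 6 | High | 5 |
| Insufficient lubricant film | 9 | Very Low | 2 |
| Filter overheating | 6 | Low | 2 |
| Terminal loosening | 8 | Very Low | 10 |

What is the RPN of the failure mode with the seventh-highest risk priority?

RPN = Severity × Occurrence × Detection:
  Membrane degraded: 5 × 3 × 7 = 105
  Clearance short circuit: 4 × 9 × 7 = 252
  Retainer misalignment: 5 × 6 × 10 = 300
  Insulation short circuit: 5 × 4 × 10 = 200
  Hinge loosening: 2 × 4 × 9 = 72
  Contact fracture: 8 × 6 × 5 = 240
  Insufficient lubricant film: 2 × 9 × 2 = 36
  Filter overheating: 4 × 6 × 2 = 48
  Terminal loosening: 2 × 8 × 10 = 160
Sorted descending: 300, 252, 240, 200, 160, 105, 72, 48, 36.
The seventh-highest RPN is 72 (Hinge loosening).

72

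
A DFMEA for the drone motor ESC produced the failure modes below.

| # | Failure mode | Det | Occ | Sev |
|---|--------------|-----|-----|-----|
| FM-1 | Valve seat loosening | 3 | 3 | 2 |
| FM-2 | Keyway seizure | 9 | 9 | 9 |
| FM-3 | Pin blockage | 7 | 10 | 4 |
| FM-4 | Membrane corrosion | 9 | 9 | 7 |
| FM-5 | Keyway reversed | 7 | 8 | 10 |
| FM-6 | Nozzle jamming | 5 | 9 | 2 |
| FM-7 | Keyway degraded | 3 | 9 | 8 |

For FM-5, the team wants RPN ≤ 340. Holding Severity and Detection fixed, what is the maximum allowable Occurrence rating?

4

FM-5: S=10, O=8, D=7 → current RPN = 560.
Fixed product = 70. Need 70 × O ≤ 340, so O ≤ 340/70 = 4.86.
Maximum integer Occurrence rating = 4 (gives RPN 280; O=5 would give 350 > 340).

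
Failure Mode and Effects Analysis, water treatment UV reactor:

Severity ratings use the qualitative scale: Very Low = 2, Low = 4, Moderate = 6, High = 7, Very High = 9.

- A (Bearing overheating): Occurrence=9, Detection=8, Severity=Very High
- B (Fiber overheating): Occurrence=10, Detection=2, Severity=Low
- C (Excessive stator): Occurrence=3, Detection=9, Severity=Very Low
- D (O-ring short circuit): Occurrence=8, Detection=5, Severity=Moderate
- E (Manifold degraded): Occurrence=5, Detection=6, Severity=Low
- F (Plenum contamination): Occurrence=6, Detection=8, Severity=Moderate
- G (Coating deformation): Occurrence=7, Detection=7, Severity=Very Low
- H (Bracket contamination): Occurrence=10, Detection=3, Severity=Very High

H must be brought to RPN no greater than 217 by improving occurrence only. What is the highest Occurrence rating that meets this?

8

H: S=9, O=10, D=3 → current RPN = 270.
Fixed product = 27. Need 27 × O ≤ 217, so O ≤ 217/27 = 8.04.
Maximum integer Occurrence rating = 8 (gives RPN 216; O=9 would give 243 > 217).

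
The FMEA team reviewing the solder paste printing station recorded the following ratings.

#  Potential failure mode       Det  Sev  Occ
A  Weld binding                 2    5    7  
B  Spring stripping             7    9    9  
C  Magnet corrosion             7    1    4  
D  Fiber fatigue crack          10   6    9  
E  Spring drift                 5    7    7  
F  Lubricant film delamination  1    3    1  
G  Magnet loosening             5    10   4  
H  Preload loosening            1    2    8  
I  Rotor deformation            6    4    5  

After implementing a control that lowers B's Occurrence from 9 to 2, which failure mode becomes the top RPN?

D

RPN = Severity × Occurrence × Detection:
  A: 5 × 7 × 2 = 70
  B: 9 × 9 × 7 = 567
  C: 1 × 4 × 7 = 28
  D: 6 × 9 × 10 = 540
  E: 7 × 7 × 5 = 245
  F: 3 × 1 × 1 = 3
  G: 10 × 4 × 5 = 200
  H: 2 × 8 × 1 = 16
  I: 4 × 5 × 6 = 120
After action: B → 9 × 2 × 7 = 126.
Revised RPNs: D=540, E=245, G=200, B=126, I=120, A=70, C=28, H=16, F=3.
Highest is now D (540).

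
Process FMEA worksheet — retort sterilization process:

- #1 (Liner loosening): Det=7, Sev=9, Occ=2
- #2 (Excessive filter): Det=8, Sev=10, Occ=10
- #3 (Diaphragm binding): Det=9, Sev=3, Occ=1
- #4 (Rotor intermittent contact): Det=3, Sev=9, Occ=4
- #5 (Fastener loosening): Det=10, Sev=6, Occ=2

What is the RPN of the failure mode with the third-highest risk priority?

120

RPN = Severity × Occurrence × Detection:
  #1: 9 × 2 × 7 = 126
  #2: 10 × 10 × 8 = 800
  #3: 3 × 1 × 9 = 27
  #4: 9 × 4 × 3 = 108
  #5: 6 × 2 × 10 = 120
Sorted descending: 800, 126, 120, 108, 27.
The third-highest RPN is 120 (#5).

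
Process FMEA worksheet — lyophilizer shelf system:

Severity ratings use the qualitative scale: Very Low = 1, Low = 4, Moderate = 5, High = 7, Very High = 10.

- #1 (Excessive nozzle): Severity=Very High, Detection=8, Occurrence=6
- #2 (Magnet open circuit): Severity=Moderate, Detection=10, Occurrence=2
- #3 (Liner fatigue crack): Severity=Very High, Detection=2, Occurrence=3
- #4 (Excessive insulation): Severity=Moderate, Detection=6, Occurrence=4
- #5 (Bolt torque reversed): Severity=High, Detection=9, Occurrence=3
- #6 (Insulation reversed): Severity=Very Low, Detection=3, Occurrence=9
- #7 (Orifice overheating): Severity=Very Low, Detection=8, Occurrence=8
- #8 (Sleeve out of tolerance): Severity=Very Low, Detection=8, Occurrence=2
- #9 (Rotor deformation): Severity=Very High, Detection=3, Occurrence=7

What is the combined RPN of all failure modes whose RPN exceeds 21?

RPN = Severity × Occurrence × Detection:
  #1: 10 × 6 × 8 = 480
  #2: 5 × 2 × 10 = 100
  #3: 10 × 3 × 2 = 60
  #4: 5 × 4 × 6 = 120
  #5: 7 × 3 × 9 = 189
  #6: 1 × 9 × 3 = 27
  #7: 1 × 8 × 8 = 64
  #8: 1 × 2 × 8 = 16
  #9: 10 × 7 × 3 = 210
RPN > 21: #1 (480), #2 (100), #3 (60), #4 (120), #5 (189), #6 (27), #7 (64), #9 (210).
Sum: 480 + 100 + 60 + 120 + 189 + 27 + 64 + 210 = 1250.

1250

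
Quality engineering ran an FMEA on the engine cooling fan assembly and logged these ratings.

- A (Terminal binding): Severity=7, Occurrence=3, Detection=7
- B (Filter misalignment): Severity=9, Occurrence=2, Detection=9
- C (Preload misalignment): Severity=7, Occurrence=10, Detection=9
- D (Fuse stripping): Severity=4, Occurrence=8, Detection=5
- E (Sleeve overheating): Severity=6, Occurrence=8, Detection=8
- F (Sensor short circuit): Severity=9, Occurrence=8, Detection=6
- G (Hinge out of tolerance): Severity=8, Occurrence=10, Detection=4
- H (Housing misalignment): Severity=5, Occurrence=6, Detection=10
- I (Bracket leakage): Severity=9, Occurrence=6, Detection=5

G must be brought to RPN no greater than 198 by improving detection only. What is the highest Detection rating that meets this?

G: S=8, O=10, D=4 → current RPN = 320.
Fixed product = 80. Need 80 × D ≤ 198, so D ≤ 198/80 = 2.48.
Maximum integer Detection rating = 2 (gives RPN 160; D=3 would give 240 > 198).

2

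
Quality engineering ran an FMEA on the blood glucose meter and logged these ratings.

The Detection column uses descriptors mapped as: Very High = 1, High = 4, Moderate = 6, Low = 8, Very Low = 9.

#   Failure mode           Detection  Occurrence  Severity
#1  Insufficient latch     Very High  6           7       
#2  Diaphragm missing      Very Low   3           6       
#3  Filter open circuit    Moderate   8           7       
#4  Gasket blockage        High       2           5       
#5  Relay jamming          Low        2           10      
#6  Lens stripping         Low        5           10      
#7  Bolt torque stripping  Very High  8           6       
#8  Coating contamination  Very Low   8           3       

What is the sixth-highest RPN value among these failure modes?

RPN = Severity × Occurrence × Detection:
  #1: 7 × 6 × 1 = 42
  #2: 6 × 3 × 9 = 162
  #3: 7 × 8 × 6 = 336
  #4: 5 × 2 × 4 = 40
  #5: 10 × 2 × 8 = 160
  #6: 10 × 5 × 8 = 400
  #7: 6 × 8 × 1 = 48
  #8: 3 × 8 × 9 = 216
Sorted descending: 400, 336, 216, 162, 160, 48, 42, 40.
The sixth-highest RPN is 48 (#7).

48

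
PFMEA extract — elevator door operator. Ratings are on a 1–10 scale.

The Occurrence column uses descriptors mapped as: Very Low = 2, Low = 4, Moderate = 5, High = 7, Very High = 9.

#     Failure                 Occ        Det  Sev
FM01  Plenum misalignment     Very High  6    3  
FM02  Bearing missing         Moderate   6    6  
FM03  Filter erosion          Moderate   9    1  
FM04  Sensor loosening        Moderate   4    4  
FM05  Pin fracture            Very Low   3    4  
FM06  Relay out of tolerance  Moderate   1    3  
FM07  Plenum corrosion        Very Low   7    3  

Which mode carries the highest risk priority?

RPN = Severity × Occurrence × Detection:
  FM01: 3 × 9 × 6 = 162
  FM02: 6 × 5 × 6 = 180
  FM03: 1 × 5 × 9 = 45
  FM04: 4 × 5 × 4 = 80
  FM05: 4 × 2 × 3 = 24
  FM06: 3 × 5 × 1 = 15
  FM07: 3 × 2 × 7 = 42
Highest RPN is 180 → FM02.

FM02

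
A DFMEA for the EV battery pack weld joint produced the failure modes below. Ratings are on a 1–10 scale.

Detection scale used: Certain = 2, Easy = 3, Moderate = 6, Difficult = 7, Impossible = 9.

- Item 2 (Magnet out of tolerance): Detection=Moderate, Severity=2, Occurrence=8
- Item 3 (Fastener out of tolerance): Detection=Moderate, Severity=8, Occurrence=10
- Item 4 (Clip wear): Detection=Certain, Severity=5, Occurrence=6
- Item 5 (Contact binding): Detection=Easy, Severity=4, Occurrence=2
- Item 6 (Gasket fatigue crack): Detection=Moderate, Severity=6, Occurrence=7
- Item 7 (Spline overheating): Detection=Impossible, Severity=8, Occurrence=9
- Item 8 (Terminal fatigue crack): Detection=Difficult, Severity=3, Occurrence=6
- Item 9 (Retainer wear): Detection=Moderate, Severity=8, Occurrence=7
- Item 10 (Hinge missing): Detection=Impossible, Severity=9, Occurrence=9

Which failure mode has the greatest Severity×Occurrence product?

Item 10

Criticality = Severity × Occurrence:
  Item 2: 2 × 8 = 16
  Item 3: 8 × 10 = 80
  Item 4: 5 × 6 = 30
  Item 5: 4 × 2 = 8
  Item 6: 6 × 7 = 42
  Item 7: 8 × 9 = 72
  Item 8: 3 × 6 = 18
  Item 9: 8 × 7 = 56
  Item 10: 9 × 9 = 81
Highest criticality is 81 → Item 10.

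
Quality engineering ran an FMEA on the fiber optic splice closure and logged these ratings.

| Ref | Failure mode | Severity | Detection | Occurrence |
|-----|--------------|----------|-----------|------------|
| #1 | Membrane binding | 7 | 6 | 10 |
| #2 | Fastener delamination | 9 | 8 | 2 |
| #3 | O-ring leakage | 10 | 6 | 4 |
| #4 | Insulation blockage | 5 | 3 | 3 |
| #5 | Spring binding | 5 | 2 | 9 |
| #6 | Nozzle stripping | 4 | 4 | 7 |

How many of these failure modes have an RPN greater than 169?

RPN = Severity × Occurrence × Detection:
  #1: 7 × 10 × 6 = 420
  #2: 9 × 2 × 8 = 144
  #3: 10 × 4 × 6 = 240
  #4: 5 × 3 × 3 = 45
  #5: 5 × 9 × 2 = 90
  #6: 4 × 7 × 4 = 112
Modes with RPN > 169: #1 (420), #3 (240) → 2.

2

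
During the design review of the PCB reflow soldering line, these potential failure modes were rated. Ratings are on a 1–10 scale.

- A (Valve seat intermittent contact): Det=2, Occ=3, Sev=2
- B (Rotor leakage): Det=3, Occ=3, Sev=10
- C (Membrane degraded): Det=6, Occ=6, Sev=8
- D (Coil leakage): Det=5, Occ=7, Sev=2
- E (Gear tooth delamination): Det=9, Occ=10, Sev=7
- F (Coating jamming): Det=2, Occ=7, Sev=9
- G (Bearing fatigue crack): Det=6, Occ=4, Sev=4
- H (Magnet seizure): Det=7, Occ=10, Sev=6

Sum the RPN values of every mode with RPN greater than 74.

1650

RPN = Severity × Occurrence × Detection:
  A: 2 × 3 × 2 = 12
  B: 10 × 3 × 3 = 90
  C: 8 × 6 × 6 = 288
  D: 2 × 7 × 5 = 70
  E: 7 × 10 × 9 = 630
  F: 9 × 7 × 2 = 126
  G: 4 × 4 × 6 = 96
  H: 6 × 10 × 7 = 420
RPN > 74: B (90), C (288), E (630), F (126), G (96), H (420).
Sum: 90 + 288 + 630 + 126 + 96 + 420 = 1650.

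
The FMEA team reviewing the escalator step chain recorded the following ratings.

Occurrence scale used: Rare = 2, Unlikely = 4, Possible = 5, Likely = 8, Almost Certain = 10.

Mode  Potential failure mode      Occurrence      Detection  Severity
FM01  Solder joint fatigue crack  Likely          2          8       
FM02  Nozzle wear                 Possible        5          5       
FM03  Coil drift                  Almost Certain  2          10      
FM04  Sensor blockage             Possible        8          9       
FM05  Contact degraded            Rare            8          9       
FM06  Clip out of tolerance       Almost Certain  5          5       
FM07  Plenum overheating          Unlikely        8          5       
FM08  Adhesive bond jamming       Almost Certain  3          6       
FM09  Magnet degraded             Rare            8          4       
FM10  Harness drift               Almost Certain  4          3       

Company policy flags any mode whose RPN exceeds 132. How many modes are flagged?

RPN = Severity × Occurrence × Detection:
  FM01: 8 × 8 × 2 = 128
  FM02: 5 × 5 × 5 = 125
  FM03: 10 × 10 × 2 = 200
  FM04: 9 × 5 × 8 = 360
  FM05: 9 × 2 × 8 = 144
  FM06: 5 × 10 × 5 = 250
  FM07: 5 × 4 × 8 = 160
  FM08: 6 × 10 × 3 = 180
  FM09: 4 × 2 × 8 = 64
  FM10: 3 × 10 × 4 = 120
Modes with RPN > 132: FM03 (200), FM04 (360), FM05 (144), FM06 (250), FM07 (160), FM08 (180) → 6.

6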